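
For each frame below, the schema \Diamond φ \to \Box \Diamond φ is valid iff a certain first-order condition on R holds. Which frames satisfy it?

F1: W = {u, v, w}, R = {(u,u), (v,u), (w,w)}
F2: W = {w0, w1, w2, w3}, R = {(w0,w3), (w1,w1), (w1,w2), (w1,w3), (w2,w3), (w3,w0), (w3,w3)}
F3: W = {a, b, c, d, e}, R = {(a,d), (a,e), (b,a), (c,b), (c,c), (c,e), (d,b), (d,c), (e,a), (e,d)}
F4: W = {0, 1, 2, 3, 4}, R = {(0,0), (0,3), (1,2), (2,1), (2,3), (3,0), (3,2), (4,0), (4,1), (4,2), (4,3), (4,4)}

F1

Frame correspondent (Sahlqvist): \forall x \forall y \forall z (Rxy \wedge Rxz \to Ryz) — i.e. the Euclidean property.
F1: satisfies the condition.
F2: fails — Rw1w2 and Rw1w2 but not Rw2w2.
F3: fails — Rae and Rae but not Ree.
F4: fails — R03 and R03 but not R33.
Valid on: F1.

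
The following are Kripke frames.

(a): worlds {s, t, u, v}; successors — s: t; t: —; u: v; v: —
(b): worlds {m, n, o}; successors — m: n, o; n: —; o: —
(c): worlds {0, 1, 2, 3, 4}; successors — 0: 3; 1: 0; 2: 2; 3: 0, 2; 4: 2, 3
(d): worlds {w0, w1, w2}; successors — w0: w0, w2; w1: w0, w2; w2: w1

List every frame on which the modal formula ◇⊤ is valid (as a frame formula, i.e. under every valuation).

(c), (d)

This is the axiom for seriality; its first-order frame correspondent is ∀x ∃y Rxy.
(a): fails — world t has no successor.
(b): fails — world n has no successor.
(c): ✓.
(d): ✓.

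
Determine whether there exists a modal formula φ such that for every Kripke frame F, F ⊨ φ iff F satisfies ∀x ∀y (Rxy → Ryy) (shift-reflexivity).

Yes — defined by □(□q → q)

This is a Sahlqvist condition; the T□ axiom □(□q → q) defines it.
Suppose □(□q→q) is valid. Take Rxy and set V(q)={w : Ryw}. Then at y, □q holds; since □(□q→q) at x, □q→q at y, so q at y, i.e. Ryy.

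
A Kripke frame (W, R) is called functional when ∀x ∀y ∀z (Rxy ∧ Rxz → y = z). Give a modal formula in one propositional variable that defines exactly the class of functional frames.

◇ψ → □ψ

The condition is partial functionality. The CD schema ◇ψ → □ψ defines it.
Suppose ◇ψ→□ψ is valid. Take Rxy, Rxz and set V(ψ)={y}. Then ◇ψ at x, so □ψ at x, so ψ at z, i.e. z=y.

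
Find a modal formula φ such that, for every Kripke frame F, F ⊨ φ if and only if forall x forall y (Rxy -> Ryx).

r → □◇r

This is symmetry; the standard corresponding axiom is B: r → □◇r.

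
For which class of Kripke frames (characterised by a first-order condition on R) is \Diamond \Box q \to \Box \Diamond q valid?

Suppose ◇□q→□◇q is valid. Take Rxy, Rxz and set V(q)={w : Ryw}. Then □q at y so ◇□q at x, so □◇q at x, so ◇q at z, giving w with Rzw and Ryw.

convergence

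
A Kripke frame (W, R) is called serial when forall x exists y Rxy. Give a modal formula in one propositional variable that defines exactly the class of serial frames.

This is seriality; the standard corresponding axiom is D: □s → ◇s.

□s → ◇s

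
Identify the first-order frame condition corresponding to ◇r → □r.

partial functionality

Suppose ◇r→□r is valid. Take Rxy, Rxz and set V(r)={y}. Then ◇r at x, so □r at x, so r at z, i.e. z=y.
Conversely, on a frame with partial functionality the schema holds at every world under every valuation.
So the correspondent is partial functionality.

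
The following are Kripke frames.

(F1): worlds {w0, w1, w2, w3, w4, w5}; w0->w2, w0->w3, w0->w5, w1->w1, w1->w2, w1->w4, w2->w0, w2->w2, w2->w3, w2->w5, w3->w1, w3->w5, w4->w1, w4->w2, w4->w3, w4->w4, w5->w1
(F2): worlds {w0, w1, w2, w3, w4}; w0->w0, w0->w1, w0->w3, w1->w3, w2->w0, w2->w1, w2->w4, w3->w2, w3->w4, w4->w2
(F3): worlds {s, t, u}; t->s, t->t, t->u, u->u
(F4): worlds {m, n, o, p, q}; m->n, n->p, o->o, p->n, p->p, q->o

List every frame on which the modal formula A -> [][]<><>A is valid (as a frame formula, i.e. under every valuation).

This is the axiom for a generalized confluence (Geach) condition; its first-order frame correspondent is forall x forall z (x R^2 z -> exists w (x = w & z R^2 w)).
(F1): fails — w0R²w3 but no w with w0=w and w3R²w.
(F2): fails — w0R²w1 but no w with w0=w and w1R²w.
(F3): fails — tR²s but no w with t=w and sR²w.
(F4): fails — mR²p but no w with m=w and pR²w.
Valid on no frame.

none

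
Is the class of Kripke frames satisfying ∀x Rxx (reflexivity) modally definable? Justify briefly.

Yes — defined by □q → q

Yes: it is reflexivity, defined by the T schema □q → q.
Suppose □q→q is valid. At any x set V(q)={w : Rxw}. Then □q holds at x, so q holds at x, i.e. Rxx.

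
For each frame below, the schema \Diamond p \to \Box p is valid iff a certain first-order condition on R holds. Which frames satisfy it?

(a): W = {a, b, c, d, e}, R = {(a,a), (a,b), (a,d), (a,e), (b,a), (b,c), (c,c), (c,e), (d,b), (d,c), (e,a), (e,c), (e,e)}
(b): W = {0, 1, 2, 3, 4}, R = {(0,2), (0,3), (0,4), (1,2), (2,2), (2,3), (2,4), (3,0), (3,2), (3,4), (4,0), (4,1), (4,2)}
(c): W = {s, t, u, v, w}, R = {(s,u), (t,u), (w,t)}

This is the axiom for partial functionality; its first-order frame correspondent is \forall x \forall y \forall z (Rxy \wedge Rxz \to y = z).
(a): fails — a sees both a and b.
(b): fails — 0 sees both 2 and 3.
(c): holds.

(c)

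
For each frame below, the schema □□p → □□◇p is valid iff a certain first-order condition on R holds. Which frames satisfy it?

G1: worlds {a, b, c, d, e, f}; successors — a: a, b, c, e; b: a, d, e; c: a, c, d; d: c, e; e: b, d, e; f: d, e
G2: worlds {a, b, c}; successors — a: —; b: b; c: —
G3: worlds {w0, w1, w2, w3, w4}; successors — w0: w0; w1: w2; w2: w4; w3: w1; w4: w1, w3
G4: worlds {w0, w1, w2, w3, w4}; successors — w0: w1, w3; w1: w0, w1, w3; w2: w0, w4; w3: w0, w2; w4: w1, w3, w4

G1, G2

The schema corresponds to a generalized confluence (Geach) condition: ∀x ∀z (xR²z → ∃w (xR²w ∧ zRw)).
G1: holds.
G2: holds.
G3: fails — w1R²w4 but no w with w1R²w and w4Rw.
G4: fails — w2R²w3 but no w with w2R²w and w3Rw.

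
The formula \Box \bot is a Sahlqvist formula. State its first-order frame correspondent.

□⊥ is valid iff no world has any successor (otherwise □⊥ fails at any world with one).

emptiness of R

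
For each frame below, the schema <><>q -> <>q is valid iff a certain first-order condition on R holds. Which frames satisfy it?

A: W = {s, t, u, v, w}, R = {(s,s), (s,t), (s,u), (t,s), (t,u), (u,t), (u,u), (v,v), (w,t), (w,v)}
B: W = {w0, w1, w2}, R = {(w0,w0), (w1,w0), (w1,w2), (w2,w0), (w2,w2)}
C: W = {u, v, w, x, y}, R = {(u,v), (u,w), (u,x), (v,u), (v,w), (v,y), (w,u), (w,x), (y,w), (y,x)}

The schema corresponds to transitivity: forall x forall y forall z (Rxy & Ryz -> Rxz).
A: fails — Rwt and Rts but not Rws.
B: satisfies the condition.
C: fails — Ruv and Rvu but not Ruu.
Valid on: B.

B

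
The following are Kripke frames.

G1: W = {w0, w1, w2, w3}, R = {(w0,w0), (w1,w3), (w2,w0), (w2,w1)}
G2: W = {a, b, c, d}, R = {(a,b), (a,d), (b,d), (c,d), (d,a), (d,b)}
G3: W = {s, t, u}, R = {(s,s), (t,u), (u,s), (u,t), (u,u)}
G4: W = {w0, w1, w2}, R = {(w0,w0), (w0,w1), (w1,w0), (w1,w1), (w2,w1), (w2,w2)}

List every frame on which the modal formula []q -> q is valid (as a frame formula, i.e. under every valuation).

G4

Frame correspondent (Sahlqvist): forall x Rxx — i.e. reflexivity.
G1: fails — world w1 does not see itself.
G2: fails — world a does not see itself.
G3: fails — world t does not see itself.
G4: ✓.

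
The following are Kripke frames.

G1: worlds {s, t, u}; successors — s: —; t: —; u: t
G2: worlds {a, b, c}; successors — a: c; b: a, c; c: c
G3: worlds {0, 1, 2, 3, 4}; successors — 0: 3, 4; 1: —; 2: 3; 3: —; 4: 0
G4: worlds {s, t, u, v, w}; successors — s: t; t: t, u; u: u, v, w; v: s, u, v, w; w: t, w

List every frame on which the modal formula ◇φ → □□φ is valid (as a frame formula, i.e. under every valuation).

G1

The schema corresponds to a generalized confluence (Geach) condition: ∀x ∀y ∀z ((xRy ∧ xR²z) → ∃w (y = w ∧ z = w)).
G1: ✓.
G2: fails — bRa, bR²c but a ≠ c.
G3: fails — 0R3, 0R²0 but 3 ≠ 0.
G4: fails — sRt, sR²u but t ≠ u.
Valid on: G1.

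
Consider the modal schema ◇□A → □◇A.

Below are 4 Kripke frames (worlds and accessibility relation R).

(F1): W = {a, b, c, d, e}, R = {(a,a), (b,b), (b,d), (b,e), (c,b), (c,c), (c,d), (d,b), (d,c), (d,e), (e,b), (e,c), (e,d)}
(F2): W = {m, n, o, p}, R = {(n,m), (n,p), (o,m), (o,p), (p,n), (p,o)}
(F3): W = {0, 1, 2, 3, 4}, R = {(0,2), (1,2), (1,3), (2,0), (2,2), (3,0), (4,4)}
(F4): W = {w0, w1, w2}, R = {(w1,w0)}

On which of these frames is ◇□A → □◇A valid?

(F1), (F3)

Frame correspondent (Sahlqvist): ∀x ∀y ∀z (Rxy ∧ Rxz → ∃w (Ryw ∧ Rzw)) — i.e. convergence.
(F1): ✓.
(F2): fails — Rnm and Rnm but m and m have no common successor.
(F3): ✓.
(F4): fails — Rw1w0 and Rw1w0 but w0 and w0 have no common successor.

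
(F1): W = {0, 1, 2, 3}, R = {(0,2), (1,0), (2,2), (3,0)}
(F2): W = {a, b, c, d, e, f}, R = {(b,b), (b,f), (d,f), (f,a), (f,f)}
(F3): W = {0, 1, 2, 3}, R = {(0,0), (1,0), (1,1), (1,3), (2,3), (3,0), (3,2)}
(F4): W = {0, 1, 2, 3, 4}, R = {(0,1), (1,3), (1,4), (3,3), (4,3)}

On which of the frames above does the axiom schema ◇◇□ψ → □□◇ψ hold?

This is the axiom for a generalized confluence (Geach) condition; its first-order frame correspondent is ∀x ∀y ∀z ((xR²y ∧ xR²z) → ∃w (yRw ∧ zRw)).
(F1): ✓.
(F2): fails — bR²a, bR²a but no w with aRw and aRw.
(F3): fails — 1R²0, 1R²2 but no w with 0Rw and 2Rw.
(F4): ✓.

(F1), (F4)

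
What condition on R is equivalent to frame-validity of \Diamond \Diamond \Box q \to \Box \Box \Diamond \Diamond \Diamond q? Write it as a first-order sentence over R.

\forall x \forall y \forall z ((x R^2 y \wedge x R^2 z) \to \exists w (yRw \wedge z R^3 w))

This is a Sahlqvist (Geach-type) schema ◇^2□^1q → □^2◇^3q.
Minimal-valuation argument: fix x; take any y with xR^2y and any z with xR^2z. Set V(q) to the set of worlds R-reachable from y in exactly 1 step. Then □^1q holds at y, so the antecedent holds at x; validity forces ◇^3q at z, giving a w with zR^3w and yR^1w.
First-order correspondent: \forall x \forall y \forall z ((x R^2 y \wedge x R^2 z) \to \exists w (yRw \wedge z R^3 w)).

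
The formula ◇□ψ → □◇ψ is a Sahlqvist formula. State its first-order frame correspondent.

This is the .2 axiom.
It corresponds to convergence: ∀x ∀y ∀z (Rxy ∧ Rxz → ∃w (Ryw ∧ Rzw)).

convergence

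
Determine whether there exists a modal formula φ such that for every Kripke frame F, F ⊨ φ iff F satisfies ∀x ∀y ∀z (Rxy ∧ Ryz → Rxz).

Yes — defined by □r → □□r

The condition is transitivity. A defining modal formula is □r → □□r.
Suppose □r→□□r is valid. Take Rxy, Ryz and set V(r)={w : Rxw}. Then □r at x, so □□r at x, so □r at y, so r at z, i.e. Rxz.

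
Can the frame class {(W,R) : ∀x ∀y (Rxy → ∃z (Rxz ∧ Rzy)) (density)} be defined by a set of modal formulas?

The condition is density. A defining modal formula is □□p → □p.
Suppose □□p→□p is valid. Take Rxy and set V(p)={w : xR²w}. Then □□p at x, so □p at x, so p at y, i.e. ∃z(Rxz∧Rzy).

Yes — defined by □□p → □p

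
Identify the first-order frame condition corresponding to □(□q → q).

shift-reflexivity

Suppose □(□q→q) is valid. Take Rxy and set V(q)={w : Ryw}. Then at y, □q holds; since □(□q→q) at x, □q→q at y, so q at y, i.e. Ryy.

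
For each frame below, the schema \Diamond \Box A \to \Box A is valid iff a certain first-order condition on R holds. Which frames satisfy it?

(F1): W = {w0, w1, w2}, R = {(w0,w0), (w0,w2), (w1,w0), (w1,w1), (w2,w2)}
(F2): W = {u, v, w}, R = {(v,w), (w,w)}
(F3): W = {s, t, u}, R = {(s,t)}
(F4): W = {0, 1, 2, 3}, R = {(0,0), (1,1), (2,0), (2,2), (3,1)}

(F2)

This is the axiom for the Euclidean property; its first-order frame correspondent is \forall x \forall y \forall z (Rxy \wedge Rxz \to Ryz).
(F1): fails — Rw0w2 and Rw0w0 but not Rw2w0.
(F2): condition met.
(F3): fails — Rst and Rst but not Rtt.
(F4): fails — R20 and R22 but not R02.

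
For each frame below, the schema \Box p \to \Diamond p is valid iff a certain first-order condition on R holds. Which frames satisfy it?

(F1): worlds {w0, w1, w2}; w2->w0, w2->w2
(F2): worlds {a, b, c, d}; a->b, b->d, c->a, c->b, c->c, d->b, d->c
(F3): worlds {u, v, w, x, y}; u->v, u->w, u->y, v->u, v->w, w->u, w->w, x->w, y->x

This is the axiom for seriality; its first-order frame correspondent is \forall x \exists y Rxy.
(F1): fails — world w0 has no successor.
(F2): satisfies the condition.
(F3): satisfies the condition.
Valid on: (F2), (F3).

(F2), (F3)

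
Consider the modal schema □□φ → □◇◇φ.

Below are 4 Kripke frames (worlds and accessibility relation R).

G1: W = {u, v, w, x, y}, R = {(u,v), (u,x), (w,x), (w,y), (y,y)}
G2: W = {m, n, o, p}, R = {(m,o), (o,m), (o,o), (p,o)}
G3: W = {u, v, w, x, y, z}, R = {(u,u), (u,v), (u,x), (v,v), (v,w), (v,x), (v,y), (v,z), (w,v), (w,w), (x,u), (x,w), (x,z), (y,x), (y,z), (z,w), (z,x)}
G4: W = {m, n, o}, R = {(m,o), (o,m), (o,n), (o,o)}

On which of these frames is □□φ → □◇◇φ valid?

G2, G3

The schema corresponds to a generalized confluence (Geach) condition: ∀x ∀z (xRz → ∃w (xR²w ∧ zR²w)).
G1: fails — uRv but no t with uR²t and vR²t.
G2: satisfies the condition.
G3: satisfies the condition.
G4: fails — oRn but no w with oR²w and nR²w.
Valid on: G2, G3.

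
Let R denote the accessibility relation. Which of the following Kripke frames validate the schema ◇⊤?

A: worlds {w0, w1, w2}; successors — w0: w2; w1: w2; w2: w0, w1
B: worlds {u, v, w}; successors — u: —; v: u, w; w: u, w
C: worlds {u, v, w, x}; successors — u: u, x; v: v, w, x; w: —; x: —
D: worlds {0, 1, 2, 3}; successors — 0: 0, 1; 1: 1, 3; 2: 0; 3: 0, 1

Frame correspondent (Sahlqvist): ∀x ∃y Rxy — i.e. seriality.
A: satisfies the condition.
B: fails — world u has no successor.
C: fails — world w has no successor.
D: satisfies the condition.
Valid on: A, D.

A, D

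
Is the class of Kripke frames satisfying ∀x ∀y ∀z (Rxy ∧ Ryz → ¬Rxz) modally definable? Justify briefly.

Not modally definable

If a class were modally definable it would be closed under surjective bounded morphisms (Goldblatt–Thomason).
The 5-cycle (worlds 0,1,2,3,4 with 0→1→2→3→4→0) is intransitive. Mapping every world to a single reflexive point • is a surjective bounded morphism; the reflexive point is not intransitive (R••∧R•• but R••).
So the class is not modally definable.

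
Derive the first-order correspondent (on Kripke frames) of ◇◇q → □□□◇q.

∀x ∀y ∀z ((xR²y ∧ xR³z) → ∃w (y = w ∧ zRw))

This is a Sahlqvist (Geach-type) schema ◇^2□^0q → □^3◇^1q.
Minimal-valuation argument: fix x; take any y with xR^2y and any z with xR^3z. Set V(q) to the set of worlds R-reachable from y in exactly 0 steps. Then □^0q holds at y, so the antecedent holds at x; validity forces ◇^1q at z, giving a w with zR^1w and yR^0w.
First-order correspondent: ∀x ∀y ∀z ((xR²y ∧ xR³z) → ∃w (y = w ∧ zRw)).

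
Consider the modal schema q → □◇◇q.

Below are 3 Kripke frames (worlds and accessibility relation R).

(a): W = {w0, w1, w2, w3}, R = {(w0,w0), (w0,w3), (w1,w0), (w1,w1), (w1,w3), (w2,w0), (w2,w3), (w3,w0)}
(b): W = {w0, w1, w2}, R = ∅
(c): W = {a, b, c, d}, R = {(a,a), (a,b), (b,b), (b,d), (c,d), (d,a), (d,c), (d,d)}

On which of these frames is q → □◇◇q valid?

(b), (c)

This is the axiom for a generalized confluence (Geach) condition; its first-order frame correspondent is ∀x ∀z (xRz → ∃w (x = w ∧ zR²w)).
(a): fails — w1Rw0 but no w with w1=w and w0R²w.
(b): holds.
(c): holds.
Valid on: (b), (c).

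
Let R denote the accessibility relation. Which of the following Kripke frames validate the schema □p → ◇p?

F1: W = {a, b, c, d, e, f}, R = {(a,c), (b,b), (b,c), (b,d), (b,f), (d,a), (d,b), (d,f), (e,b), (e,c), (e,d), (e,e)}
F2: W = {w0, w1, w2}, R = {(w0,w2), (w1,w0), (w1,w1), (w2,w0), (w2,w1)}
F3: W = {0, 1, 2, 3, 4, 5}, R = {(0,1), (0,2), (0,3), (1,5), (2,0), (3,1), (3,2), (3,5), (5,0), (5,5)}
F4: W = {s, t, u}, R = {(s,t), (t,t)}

The schema corresponds to seriality: ∀x ∃y Rxy.
F1: fails — world c has no successor.
F2: condition met.
F3: fails — world 4 has no successor.
F4: fails — world u has no successor.
Valid on: F2.

F2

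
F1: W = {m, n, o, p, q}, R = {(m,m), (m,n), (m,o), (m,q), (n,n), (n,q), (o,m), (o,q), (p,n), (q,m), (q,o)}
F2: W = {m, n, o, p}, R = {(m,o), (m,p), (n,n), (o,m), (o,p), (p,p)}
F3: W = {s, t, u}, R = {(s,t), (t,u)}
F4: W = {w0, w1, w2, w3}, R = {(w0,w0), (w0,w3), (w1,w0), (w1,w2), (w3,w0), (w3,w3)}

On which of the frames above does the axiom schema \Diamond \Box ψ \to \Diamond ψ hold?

Frame correspondent (Sahlqvist): \forall x \forall y (xRy \to \exists w (yRw \wedge xRw)) — i.e. a generalized confluence (Geach) condition.
F1: fails — nRq but no w with qRw and nRw.
F2: holds.
F3: fails — sRt but no w with tRw and sRw.
F4: fails — w1Rw2 but no w with w2Rw and w1Rw.
Valid on: F2.

F2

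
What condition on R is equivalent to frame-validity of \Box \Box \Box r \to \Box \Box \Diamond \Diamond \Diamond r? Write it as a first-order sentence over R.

\forall x \forall z (x R^2 z \to \exists w (x R^3 w \wedge z R^3 w))

This is a Sahlqvist (Geach-type) schema ◇^0□^3r → □^2◇^3r.
Minimal-valuation argument: fix x; take any y with xR^0y and any z with xR^2z. Set V(r) to the set of worlds R-reachable from y in exactly 3 steps. Then □^3r holds at y, so the antecedent holds at x; validity forces ◇^3r at z, giving a w with zR^3w and yR^3w.
First-order correspondent: \forall x \forall z (x R^2 z \to \exists w (x R^3 w \wedge z R^3 w)).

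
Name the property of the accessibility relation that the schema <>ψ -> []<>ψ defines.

Suppose ◇ψ→□◇ψ is valid. Take Rxy, Rxz and set V(ψ)={y}. Then ◇ψ at x, so □◇ψ at x, so ◇ψ at z, so some w with Rzw has ψ; w=y, i.e. Rzy. By symmetry of the argument, Ryz.
The converse is a direct semantic check.
So the correspondent is the Euclidean property.

The Euclidean property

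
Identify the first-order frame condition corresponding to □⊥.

emptiness of R

□⊥ is valid iff no world has any successor (otherwise □⊥ fails at any world with one).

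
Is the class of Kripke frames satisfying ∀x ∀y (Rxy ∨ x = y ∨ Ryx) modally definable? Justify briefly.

Any modally definable frame class is closed under disjoint unions.
Take 3 disjoint single-world reflexive frames: each is trivially connected, but their disjoint union has 3 worlds with no edge between distinct components, so it is not connected.
So no modal formula (or set of formulas) defines exactly the connected frames.

Not definable by any modal formula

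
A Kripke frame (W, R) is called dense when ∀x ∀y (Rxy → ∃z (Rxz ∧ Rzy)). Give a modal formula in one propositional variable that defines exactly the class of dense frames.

□□ψ → □ψ

This is density; the standard corresponding axiom is C4: □□ψ → □ψ.
Suppose □□ψ→□ψ is valid. Take Rxy and set V(ψ)={w : xR²w}. Then □□ψ at x, so □ψ at x, so ψ at y, i.e. ∃z(Rxz∧Rzy).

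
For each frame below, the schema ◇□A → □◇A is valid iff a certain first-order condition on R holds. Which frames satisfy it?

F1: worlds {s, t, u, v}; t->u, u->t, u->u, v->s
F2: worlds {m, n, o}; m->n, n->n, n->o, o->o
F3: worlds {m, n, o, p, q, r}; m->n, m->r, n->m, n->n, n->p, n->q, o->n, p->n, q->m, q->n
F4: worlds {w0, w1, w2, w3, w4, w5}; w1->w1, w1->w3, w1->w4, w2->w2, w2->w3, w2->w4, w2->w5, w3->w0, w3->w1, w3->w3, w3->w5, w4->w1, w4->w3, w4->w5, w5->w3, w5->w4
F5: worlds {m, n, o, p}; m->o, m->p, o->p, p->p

Frame correspondent (Sahlqvist): ∀x ∀y ∀z (Rxy ∧ Rxz → ∃w (Ryw ∧ Rzw)) — i.e. convergence.
F1: fails — Rvs and Rvs but s and s have no common successor.
F2: holds.
F3: fails — Rmr and Rmr but r and r have no common successor.
F4: fails — Rw3w5 and Rw3w0 but w5 and w0 have no common successor.
F5: holds.
Valid on: F2, F5.

F2, F5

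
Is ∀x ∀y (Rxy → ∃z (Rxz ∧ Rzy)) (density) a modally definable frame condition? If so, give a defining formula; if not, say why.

Yes, by □□r → □r

The condition is density. A defining modal formula is □□r → □r.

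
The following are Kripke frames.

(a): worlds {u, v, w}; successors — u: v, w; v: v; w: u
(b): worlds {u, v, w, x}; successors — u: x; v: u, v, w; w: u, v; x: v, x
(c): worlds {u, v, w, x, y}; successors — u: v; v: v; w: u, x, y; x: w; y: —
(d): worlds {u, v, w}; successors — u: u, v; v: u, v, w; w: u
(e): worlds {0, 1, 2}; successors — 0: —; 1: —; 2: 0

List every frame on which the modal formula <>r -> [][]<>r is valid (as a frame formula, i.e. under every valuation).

This is the axiom for a generalized confluence (Geach) condition; its first-order frame correspondent is forall x forall y forall z ((xRy & x R^2 z) -> exists w (y = w & zRw)).
(a): fails — uRw, uR²v but no t with w=t and vRt.
(b): fails — uRx, uR²v but no t with x=t and vRt.
(c): fails — wRu, wR²v but no t with u=t and vRt.
(d): fails — uRv, uR²w but no t with v=t and wRt.
(e): holds.

(e)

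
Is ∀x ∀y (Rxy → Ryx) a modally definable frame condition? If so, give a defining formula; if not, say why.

The condition is symmetry. A defining modal formula is r → □◇r.
Suppose r→□◇r is valid. Take Rxy and set V(r)={x}. Then r at x, so □◇r at x, so ◇r at y, so some z with Ryz has r; z=x, i.e. Ryx.

Yes — defined by r → □◇r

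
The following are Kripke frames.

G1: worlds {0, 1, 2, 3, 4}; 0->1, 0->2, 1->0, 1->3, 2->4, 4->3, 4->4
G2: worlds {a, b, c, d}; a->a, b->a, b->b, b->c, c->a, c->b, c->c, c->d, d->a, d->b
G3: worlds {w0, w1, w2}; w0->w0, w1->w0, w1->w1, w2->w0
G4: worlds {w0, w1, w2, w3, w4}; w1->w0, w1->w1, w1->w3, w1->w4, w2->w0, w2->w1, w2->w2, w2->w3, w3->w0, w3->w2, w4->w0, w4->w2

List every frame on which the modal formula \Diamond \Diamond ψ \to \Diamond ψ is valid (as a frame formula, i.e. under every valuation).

G3

Frame correspondent (Sahlqvist): \forall x \forall y \forall z (Rxy \wedge Ryz \to Rxz) — i.e. transitivity.
G1: fails — R10 and R02 but not R12.
G2: fails — Rbc and Rcd but not Rbd.
G3: ✓.
G4: fails — Rw3w2 and Rw2w1 but not Rw3w1.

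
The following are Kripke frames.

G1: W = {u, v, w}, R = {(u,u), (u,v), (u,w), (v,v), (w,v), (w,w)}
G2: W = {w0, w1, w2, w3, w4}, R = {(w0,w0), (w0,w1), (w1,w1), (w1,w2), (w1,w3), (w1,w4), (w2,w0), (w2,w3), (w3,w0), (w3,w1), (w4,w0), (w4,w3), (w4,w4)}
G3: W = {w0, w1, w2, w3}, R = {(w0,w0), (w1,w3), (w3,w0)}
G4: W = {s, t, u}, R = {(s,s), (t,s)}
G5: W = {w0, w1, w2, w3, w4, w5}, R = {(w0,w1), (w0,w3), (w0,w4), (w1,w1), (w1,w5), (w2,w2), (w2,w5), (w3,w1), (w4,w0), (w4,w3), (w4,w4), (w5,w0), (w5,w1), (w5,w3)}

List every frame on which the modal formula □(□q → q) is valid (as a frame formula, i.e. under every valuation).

This is the axiom for shift-reflexivity; its first-order frame correspondent is ∀x ∀y (Rxy → Ryy).
G1: holds.
G2: fails — Rw1w2 but not Rw2w2.
G3: fails — Rw1w3 but not Rw3w3.
G4: holds.
G5: fails — Rw1w5 but not Rw5w5.

G1, G4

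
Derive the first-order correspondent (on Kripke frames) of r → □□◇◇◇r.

This is a Sahlqvist (Geach-type) schema ◇^0□^0r → □^2◇^3r.
Minimal-valuation argument: fix x; take any y with xR^0y and any z with xR^2z. Set V(r) to the set of worlds R-reachable from y in exactly 0 steps. Then □^0r holds at y, so the antecedent holds at x; validity forces ◇^3r at z, giving a w with zR^3w and yR^0w.
First-order correspondent: ∀x ∀z (xR²z → ∃w (x = w ∧ zR³w)).

∀x ∀z (xR²z → ∃w (x = w ∧ zR³w))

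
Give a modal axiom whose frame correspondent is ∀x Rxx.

This is reflexivity; the standard corresponding axiom is T: □s → s.
Suppose □s→s is valid. At any x set V(s)={w : Rxw}. Then □s holds at x, so s holds at x, i.e. Rxx.

□s → s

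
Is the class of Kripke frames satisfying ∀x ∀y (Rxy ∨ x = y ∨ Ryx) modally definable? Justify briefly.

If a class were modally definable it would be closed under disjoint unions (Goldblatt–Thomason).
Take 3 disjoint single-world reflexive frames: each is trivially connected, but their disjoint union has 3 worlds with no edge between distinct components, so it is not connected.
So no modal formula (or set of formulas) defines exactly the connected frames.

Not definable by any modal formula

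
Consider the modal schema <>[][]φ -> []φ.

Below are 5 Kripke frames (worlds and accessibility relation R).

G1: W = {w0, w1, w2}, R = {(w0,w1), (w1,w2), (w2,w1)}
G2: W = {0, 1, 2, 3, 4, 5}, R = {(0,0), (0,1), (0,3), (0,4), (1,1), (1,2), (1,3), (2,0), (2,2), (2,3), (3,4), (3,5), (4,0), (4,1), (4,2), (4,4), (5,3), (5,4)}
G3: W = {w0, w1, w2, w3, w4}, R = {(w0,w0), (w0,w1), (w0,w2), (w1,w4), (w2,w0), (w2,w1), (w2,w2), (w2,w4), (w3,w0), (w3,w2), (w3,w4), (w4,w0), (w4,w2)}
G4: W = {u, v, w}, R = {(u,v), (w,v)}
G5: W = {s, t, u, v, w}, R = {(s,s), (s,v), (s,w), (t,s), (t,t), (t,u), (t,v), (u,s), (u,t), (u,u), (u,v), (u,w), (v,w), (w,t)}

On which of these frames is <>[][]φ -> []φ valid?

G1

Frame correspondent (Sahlqvist): forall x forall y forall z ((xRy & xRz) -> exists w (y R^2 w & z = w)) — i.e. a generalized confluence (Geach) condition.
G1: condition met.
G2: fails — 3R4, 3R5 but no w with 4R²w and 5=w.
G3: fails — w0Rw1, w0Rw1 but no w with w1R²w and w1=w.
G4: fails — uRv, uRv but no t with vR²t and v=t.
G5: fails — sRv, sRs but no w* with vR²w* and s=w*.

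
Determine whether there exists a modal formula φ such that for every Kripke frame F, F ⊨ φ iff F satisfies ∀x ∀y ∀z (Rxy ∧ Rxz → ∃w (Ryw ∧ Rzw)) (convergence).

Yes, by ◇□p → □◇p

The condition is convergence. A defining modal formula is ◇□p → □◇p.
Suppose ◇□p→□◇p is valid. Take Rxy, Rxz and set V(p)={w : Ryw}. Then □p at y so ◇□p at x, so □◇p at x, so ◇p at z, giving w with Rzw and Ryw.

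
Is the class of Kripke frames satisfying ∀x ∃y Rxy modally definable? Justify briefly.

This is a Sahlqvist condition; the D axiom □r → ◇r defines it.

Definable; □r → ◇r defines it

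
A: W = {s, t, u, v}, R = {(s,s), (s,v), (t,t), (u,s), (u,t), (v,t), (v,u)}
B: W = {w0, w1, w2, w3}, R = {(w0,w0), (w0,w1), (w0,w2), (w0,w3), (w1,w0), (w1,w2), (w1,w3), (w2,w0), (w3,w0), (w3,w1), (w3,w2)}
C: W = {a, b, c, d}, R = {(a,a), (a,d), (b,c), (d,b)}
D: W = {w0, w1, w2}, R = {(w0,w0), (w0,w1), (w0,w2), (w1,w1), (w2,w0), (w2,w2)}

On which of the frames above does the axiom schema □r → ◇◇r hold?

A, B, D

Frame correspondent (Sahlqvist): ∀x ∃w (xRw ∧ xR²w) — i.e. a generalized confluence (Geach) condition.
A: holds.
B: holds.
C: fails — at b but no w with bRw and bR²w.
D: holds.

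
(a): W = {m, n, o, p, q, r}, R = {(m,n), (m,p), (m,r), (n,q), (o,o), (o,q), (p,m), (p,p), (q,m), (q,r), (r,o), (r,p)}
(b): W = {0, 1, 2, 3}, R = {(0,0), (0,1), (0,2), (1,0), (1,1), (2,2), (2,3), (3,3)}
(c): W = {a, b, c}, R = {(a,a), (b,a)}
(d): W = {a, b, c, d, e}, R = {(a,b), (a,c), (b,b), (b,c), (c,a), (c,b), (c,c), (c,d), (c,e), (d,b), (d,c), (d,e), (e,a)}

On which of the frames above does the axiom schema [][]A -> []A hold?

(b), (c)

This is the axiom for density; its first-order frame correspondent is forall x forall y (Rxy -> exists z (Rxz & Rzy)).
(a): fails — Rmr but no z with Rmz and Rzr.
(b): ✓.
(c): ✓.
(d): fails — Rea but no z with Rez and Rza.
Valid on: (b), (c).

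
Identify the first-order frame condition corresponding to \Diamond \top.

Seriality

◇⊤ holds at w iff w has a successor, so frame-validity of ◇⊤ is exactly seriality. Equivalently via □A → ◇A:
Suppose □A→◇A is valid. At any x set V(A)=W. Then □A at x, so ◇A at x, so x has a successor.
The converse is a direct semantic check.
So the correspondent is seriality.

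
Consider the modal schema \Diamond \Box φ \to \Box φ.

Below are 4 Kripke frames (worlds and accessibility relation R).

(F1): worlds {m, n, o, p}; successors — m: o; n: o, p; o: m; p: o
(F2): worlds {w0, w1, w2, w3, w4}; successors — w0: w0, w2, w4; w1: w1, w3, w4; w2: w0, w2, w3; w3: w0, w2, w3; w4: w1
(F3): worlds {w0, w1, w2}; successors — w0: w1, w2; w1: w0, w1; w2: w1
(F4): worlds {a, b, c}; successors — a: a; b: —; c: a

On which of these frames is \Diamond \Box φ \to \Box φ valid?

This is the axiom for the Euclidean property; its first-order frame correspondent is \forall x \forall y \forall z (Rxy \wedge Rxz \to Ryz).
(F1): fails — Rmo and Rmo but not Roo.
(F2): fails — Rw0w4 and Rw0w4 but not Rw4w4.
(F3): fails — Rw0w1 and Rw0w2 but not Rw1w2.
(F4): holds.

(F4)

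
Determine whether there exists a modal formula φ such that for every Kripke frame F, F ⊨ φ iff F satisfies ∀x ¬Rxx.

If a class were modally definable it would be closed under surjective bounded morphisms (Goldblatt–Thomason).
The 5-cycle (worlds w0,w1,w2,w3,w4 with w0→w1→w2→w3→w4→w0) is irreflexive, and the map sending every world to a single reflexive point • is a surjective bounded morphism (forth: every edge maps to (•,•); back: every world has a successor). So any modal formula valid on the 5-cycle is also valid on the reflexive point, which is not irreflexive.
So the class is not modally definable.

No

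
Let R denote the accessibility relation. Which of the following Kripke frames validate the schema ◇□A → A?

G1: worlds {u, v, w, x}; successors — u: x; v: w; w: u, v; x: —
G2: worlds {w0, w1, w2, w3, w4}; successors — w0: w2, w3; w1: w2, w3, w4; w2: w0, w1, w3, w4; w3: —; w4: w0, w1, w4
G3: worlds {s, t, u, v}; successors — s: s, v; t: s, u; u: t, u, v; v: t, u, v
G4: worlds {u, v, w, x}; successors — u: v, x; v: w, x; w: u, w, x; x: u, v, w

none

This is the axiom for symmetry; its first-order frame correspondent is ∀x ∀y (Rxy → Ryx).
G1: fails — Rwu but not Ruw.
G2: fails — Rw2w4 but not Rw4w2.
G3: fails — Rvt but not Rtv.
G4: fails — Ruv but not Rvu.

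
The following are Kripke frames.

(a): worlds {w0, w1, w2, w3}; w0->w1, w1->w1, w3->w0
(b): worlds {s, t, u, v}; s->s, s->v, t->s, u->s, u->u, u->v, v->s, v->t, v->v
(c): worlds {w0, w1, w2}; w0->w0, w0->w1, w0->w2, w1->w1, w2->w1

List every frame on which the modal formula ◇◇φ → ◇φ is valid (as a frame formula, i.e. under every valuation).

The schema corresponds to transitivity: ∀x ∀y ∀z (Rxy ∧ Ryz → Rxz).
(a): fails — Rw3w0 and Rw0w1 but not Rw3w1.
(b): fails — Ruv and Rvt but not Rut.
(c): condition met.

(c)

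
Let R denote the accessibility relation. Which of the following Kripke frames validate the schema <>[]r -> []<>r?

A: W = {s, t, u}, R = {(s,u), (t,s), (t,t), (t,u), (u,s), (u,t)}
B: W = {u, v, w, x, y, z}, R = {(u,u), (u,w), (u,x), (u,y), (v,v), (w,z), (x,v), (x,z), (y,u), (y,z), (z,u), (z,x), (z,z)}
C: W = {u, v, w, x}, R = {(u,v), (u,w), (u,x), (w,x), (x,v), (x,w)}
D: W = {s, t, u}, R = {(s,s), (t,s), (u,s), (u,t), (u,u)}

D

This is the axiom for convergence; its first-order frame correspondent is forall x forall y forall z (Rxy & Rxz -> exists w (Ryw & Rzw)).
A: fails — Rts and Rtu but s and u have no common successor.
B: fails — Ruw and Ruu but w and u have no common successor.
C: fails — Ruv and Ruv but v and v have no common successor.
D: satisfies the condition.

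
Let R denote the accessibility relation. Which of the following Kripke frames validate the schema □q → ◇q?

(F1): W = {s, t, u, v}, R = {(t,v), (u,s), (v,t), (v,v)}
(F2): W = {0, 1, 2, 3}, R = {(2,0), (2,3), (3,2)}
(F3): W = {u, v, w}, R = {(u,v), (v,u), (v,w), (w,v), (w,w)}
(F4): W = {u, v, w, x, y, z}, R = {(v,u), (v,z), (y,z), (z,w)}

The schema corresponds to seriality: ∀x ∃y Rxy.
(F1): fails — world s has no successor.
(F2): fails — world 0 has no successor.
(F3): holds.
(F4): fails — world u has no successor.

(F3)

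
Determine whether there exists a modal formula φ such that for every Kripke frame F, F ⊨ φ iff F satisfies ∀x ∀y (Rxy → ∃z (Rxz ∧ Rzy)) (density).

The condition is density. A defining modal formula is □□p → □p.
Suppose □□p→□p is valid. Take Rxy and set V(p)={w : xR²w}. Then □□p at x, so □p at x, so p at y, i.e. ∃z(Rxz∧Rzy).

Definable; □□p → □p defines it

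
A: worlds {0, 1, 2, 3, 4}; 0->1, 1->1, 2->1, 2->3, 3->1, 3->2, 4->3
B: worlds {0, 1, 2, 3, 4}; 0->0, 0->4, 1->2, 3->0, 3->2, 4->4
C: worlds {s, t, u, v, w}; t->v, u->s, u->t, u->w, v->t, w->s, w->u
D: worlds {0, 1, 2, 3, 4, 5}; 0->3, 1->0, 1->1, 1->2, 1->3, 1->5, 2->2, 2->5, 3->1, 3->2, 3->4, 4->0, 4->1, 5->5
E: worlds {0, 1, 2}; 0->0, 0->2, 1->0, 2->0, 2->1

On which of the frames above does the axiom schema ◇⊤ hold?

A, D, E

Frame correspondent (Sahlqvist): ∀x ∃y Rxy — i.e. seriality.
A: ✓.
B: fails — world 2 has no successor.
C: fails — world s has no successor.
D: ✓.
E: ✓.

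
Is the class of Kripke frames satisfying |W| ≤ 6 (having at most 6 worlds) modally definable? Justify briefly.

Any modally definable frame class is closed under disjoint unions.
Any modal formula valid on each of 7 disjoint one-world frames is valid on their disjoint union (validity is preserved under disjoint unions). Each one-world frame has |W|=1≤6, but the union has |W|=7.
So the class is not modally definable.

No — not modally definable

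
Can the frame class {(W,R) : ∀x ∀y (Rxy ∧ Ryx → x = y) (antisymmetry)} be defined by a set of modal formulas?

Not definable by any modal formula

Any modally definable frame class is closed under surjective bounded morphisms.
The 4-cycle (worlds w0,w1,w2,w3 with w0→w1→w2→w3→w0) is antisymmetric. Sending even-indexed worlds to a and odd-indexed worlds to b is a surjective bounded morphism onto the two-world frame with a↔b, which is not antisymmetric.
So the class is not modally definable.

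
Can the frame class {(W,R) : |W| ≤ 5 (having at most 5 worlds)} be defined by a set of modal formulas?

Modal frame validity is preserved under disjoint unions.
Any modal formula valid on each of 6 disjoint one-world frames is valid on their disjoint union (validity is preserved under disjoint unions). Each one-world frame has |W|=1≤5, but the union has |W|=6.
So no modal formula (or set of formulas) defines exactly the |W|≤5 frames.

No — not modally definable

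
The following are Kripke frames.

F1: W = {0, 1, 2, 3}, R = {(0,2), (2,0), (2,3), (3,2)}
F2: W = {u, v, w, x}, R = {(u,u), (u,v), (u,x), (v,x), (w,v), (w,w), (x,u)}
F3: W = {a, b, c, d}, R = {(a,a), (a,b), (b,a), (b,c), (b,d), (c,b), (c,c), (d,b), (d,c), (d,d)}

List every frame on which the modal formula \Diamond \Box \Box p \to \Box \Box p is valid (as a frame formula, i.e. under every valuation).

F3

Frame correspondent (Sahlqvist): \forall x \forall y \forall z ((xRy \wedge x R^2 z) \to \exists w (y R^2 w \wedge z = w)) — i.e. a generalized confluence (Geach) condition.
F1: fails — 0R2, 0R²0 but no w with 2R²w and 0=w.
F2: fails — uRv, uR²v but no t with vR²t and v=t.
F3: holds.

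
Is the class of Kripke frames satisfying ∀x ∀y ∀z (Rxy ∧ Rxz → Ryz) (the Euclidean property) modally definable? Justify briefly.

Yes — defined by ◇p → □◇p

The condition is the Euclidean property. A defining modal formula is ◇p → □◇p.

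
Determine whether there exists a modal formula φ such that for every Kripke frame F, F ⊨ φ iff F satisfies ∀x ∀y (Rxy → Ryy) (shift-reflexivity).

This is a Sahlqvist condition; the T□ axiom □(□p → p) defines it.

Yes, by □(□p → p)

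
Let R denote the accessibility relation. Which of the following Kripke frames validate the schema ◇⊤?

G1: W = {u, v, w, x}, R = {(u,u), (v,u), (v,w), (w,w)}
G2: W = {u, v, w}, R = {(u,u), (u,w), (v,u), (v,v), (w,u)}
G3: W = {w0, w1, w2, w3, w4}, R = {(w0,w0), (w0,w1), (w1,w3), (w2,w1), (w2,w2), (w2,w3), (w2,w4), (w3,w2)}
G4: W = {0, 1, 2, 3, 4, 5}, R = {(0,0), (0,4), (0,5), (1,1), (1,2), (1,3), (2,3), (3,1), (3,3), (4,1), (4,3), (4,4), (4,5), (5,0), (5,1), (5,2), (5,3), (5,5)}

The schema corresponds to seriality: ∀x ∃y Rxy.
G1: fails — world x has no successor.
G2: holds.
G3: fails — world w4 has no successor.
G4: holds.
Valid on: G2, G4.

G2, G4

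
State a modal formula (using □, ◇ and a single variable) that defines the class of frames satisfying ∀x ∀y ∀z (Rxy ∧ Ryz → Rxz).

□q → □□q

The condition is transitivity. The 4 schema □q → □□q defines it.
Suppose □q→□□q is valid. Take Rxy, Ryz and set V(q)={w : Rxw}. Then □q at x, so □□q at x, so □q at y, so q at z, i.e. Rxz.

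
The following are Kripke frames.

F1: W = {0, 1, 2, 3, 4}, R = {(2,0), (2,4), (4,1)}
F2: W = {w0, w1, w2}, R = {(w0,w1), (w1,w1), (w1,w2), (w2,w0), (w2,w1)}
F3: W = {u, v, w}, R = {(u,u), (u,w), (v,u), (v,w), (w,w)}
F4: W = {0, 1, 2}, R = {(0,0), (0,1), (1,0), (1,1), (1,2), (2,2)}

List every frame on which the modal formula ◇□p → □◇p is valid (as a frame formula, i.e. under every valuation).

Frame correspondent (Sahlqvist): ∀x ∀y ∀z (Rxy ∧ Rxz → ∃w (Ryw ∧ Rzw)) — i.e. convergence.
F1: fails — R20 and R20 but 0 and 0 have no common successor.
F2: satisfies the condition.
F3: satisfies the condition.
F4: fails — R10 and R12 but 0 and 2 have no common successor.

F2, F3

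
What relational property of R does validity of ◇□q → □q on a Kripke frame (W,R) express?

the Euclidean property: ∀x ∀y ∀z (Rxy ∧ Rxz → Ryz)

Replacing q by ¬q and contraposing gives the equivalent schema ◇q → □◇q.
Suppose ◇q→□◇q is valid. Take Rxy, Rxz and set V(q)={y}. Then ◇q at x, so □◇q at x, so ◇q at z, so some w with Rzw has q; w=y, i.e. Rzy. By symmetry of the argument, Ryz.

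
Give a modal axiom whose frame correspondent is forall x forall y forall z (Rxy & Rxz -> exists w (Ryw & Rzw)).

◇□p → □◇p

A defining formula is ◇□p → □◇p (the .2 axiom).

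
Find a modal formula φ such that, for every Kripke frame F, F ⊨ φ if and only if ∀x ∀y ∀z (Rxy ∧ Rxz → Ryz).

◇s → □◇s

The condition is the Euclidean property. The 5 schema ◇s → □◇s defines it.
Suppose ◇s→□◇s is valid. Take Rxy, Rxz and set V(s)={y}. Then ◇s at x, so □◇s at x, so ◇s at z, so some w with Rzw has s; w=y, i.e. Rzy. By symmetry of the argument, Ryz.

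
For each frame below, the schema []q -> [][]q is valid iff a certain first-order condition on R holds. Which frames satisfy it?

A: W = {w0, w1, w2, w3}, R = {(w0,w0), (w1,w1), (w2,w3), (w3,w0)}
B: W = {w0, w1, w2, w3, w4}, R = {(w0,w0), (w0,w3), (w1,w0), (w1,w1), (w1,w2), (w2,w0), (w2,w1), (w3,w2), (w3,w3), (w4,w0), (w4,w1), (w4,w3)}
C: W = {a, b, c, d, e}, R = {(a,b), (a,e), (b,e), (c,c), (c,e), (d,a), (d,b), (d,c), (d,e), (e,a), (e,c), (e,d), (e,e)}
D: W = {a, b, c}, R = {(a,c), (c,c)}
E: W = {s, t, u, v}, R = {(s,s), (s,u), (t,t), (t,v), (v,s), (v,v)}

D

The schema corresponds to transitivity: forall x forall y forall z (Rxy & Ryz -> Rxz).
A: fails — Rw2w3 and Rw3w0 but not Rw2w0.
B: fails — Rw1w0 and Rw0w3 but not Rw1w3.
C: fails — Rea and Rab but not Reb.
D: ✓.
E: fails — Rtv and Rvs but not Rts.
Valid on: D.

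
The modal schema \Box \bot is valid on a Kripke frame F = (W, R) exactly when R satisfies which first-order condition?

□⊥ is valid iff no world has any successor (otherwise □⊥ fails at any world with one).
Conversely, on a frame with emptiness of R the schema holds at every world under every valuation.
Frame condition: \forall x \forall y \neg Rxy.

emptiness of R: \forall x \forall y \neg Rxy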